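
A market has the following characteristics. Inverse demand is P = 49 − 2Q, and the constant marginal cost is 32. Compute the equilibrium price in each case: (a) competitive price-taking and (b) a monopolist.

Perfect competition: P = MC = 32, so 49 − 2Q = 32 and Q = 8.5.
A monopolist chooses Q where MR = MC. MR = 49 − 4Q; setting this equal to 32 gives Q = 4.25 and P = 40.5.

Competition: P = 32; Monopoly: P = 40.5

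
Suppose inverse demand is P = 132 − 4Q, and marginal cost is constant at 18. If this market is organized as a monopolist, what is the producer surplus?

Monopoly sets MR = MC: 132 − 8Q = 18 ⇒ Q = 14.25, P = 132 − 4·14.25 = 75.
PS = (75 − 18)·14.25 = 812.25.

PS = 812.25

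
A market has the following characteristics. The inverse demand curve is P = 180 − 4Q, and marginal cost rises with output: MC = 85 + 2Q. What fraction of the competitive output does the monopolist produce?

Q_m/Q_c = 0.6

The monopolist equates marginal revenue to marginal cost: 180 − 8Q = 85 + 2Q, so Q = 9.5. From demand, P = 142.
Competitive equilibrium sets price equal to marginal cost: 180 − 4Q = 85 + 2Q, so Q = 95/6 and P = 350/3.
Ratio Q_m/Q_c = 9.5/(95/6) = 0.6.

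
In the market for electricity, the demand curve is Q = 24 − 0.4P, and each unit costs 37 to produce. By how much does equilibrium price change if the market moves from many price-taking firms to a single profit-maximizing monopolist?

P rises by 11.5

Inverting demand: P = 60 − 2.5Q.
Competitive firms price at marginal cost: P = 37, giving Q = 9.2.
A monopolist chooses Q where MR = MC. MR = 60 − 5Q; setting this equal to 37 gives Q = 4.6 and P = 48.5.
Change in equilibrium price: 48.5 − 37 = 11.5.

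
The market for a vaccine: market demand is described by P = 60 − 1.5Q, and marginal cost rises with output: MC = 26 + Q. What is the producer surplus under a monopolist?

PS = 144.5

Monopoly sets MR = MC: 60 − 3Q = 26 + Q ⇒ Q = 8.5, P = 60 − 1.5·8.5 = 47.25.
PS = P·Q − VC(Q) = 47.25·8.5 − (26·8.5 + ½·1·8.5²) = 144.5.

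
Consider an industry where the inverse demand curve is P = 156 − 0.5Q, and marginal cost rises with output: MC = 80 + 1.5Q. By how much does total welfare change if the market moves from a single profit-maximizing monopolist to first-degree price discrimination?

Monopoly sets MR = MC: 156 − Q = 80 + 1.5Q ⇒ Q = 30.4, P = 156 − 0.5·30.4 = 140.8.
CS = ½·(156 − 140.8)·30.4 = 231.04; PS = (140.8·30.4 − 80·30.4 − ½·1.5·30.4²) = 1155.2; TS = 1386.24.
Under first-degree price discrimination the firm charges each unit its demand price and produces up to where P = MC, i.e. Q = 38. Consumer surplus is zero; producer surplus equals total surplus.
TS = 1444 (equal to competitive TS).
Change in total welfare: 1444 − 1386.24 = 57.76.

TS rises by 57.76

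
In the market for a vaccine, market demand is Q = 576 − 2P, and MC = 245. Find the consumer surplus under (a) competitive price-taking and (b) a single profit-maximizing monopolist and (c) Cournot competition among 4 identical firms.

Competition: CS = 1849; Monopoly: CS = 462.25; Cournot: CS = 1183.36

Inverting demand: P = 288 − 0.5Q.
Competitive firms price at marginal cost: P = 245, giving Q = 86.
CS = ½·(288 − 245)·86 = 1849.
The monopolist equates marginal revenue to marginal cost: 288 − Q = 245, so Q = 43. From demand, P = 266.5.
CS = ½·(288 − 266.5)·43 = 462.25.
Cournot with 4 identical firms: the symmetric best-response condition is 288 − 2.5q = 245. Each firm produces q = 17.2, total output Q = 68.8, price P = 253.6.
CS = ½·(288 − 253.6)·68.8 = 1183.36.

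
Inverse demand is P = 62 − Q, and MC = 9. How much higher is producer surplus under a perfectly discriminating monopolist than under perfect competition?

Producer surplus rises by 1404.5

Under competition P = MC = 9, so Q = (62 − 9)/1 = 53.
PS = (9 − 9)·53 = 0.
With perfect price discrimination, output is the efficient level Q = 53 (where demand meets MC), but every buyer pays their willingness to pay: CS = 0 and PS = total surplus.
PS = ½·(62 − 9)·53 = 1404.5.
Change in producer surplus: 1404.5 − 0 = 1404.5.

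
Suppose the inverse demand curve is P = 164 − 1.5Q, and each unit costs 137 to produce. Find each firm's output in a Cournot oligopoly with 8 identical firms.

In a 8-firm Cournot equilibrium, symmetry and the first-order condition give q = (164 − 137)/(13.5) = 2. So Q = 16 and P = 140.

q_i = 2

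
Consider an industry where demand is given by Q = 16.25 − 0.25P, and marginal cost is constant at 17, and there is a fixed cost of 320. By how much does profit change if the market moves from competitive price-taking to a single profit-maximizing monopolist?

Profit rises by 144

Inverting demand: P = 65 − 4Q.
Perfect competition: P = MC = 17, so 65 − 4Q = 17 and Q = 12.
Profit = (17 − 17)·12 − 320 = −320.
The monopolist equates marginal revenue to marginal cost: 65 − 8Q = 17, so Q = 6. From demand, P = 41.
Profit = (41 − 17)·6 − 320 = −176.
Change in profit: −176 − −320 = 144.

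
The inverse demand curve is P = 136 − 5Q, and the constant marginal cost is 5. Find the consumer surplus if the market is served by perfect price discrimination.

CS = 0

With perfect price discrimination, output is the efficient level Q = 26.2 (where demand meets MC), but every buyer pays their willingness to pay: CS = 0 and PS = total surplus.
CS = 0.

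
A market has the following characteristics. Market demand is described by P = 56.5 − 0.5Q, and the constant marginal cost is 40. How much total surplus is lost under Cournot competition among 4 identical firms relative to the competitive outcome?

Competitive firms price at marginal cost: P = 40, giving Q = 33.
In a 4-firm Cournot equilibrium, symmetry and the first-order condition give q = (56.5 − 40)/(2.5) = 6.6. So Q = 26.4 and P = 43.3.
DWL is the triangle between Q = 26.4 and Q = 33: ½·(33 − 26.4)·(43.3 − 40) = 10.89.

DWL = 10.89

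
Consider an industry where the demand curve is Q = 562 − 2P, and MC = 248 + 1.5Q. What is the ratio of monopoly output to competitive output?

Inverting demand: P = 281 − 0.5Q.
The monopolist equates marginal revenue to marginal cost: 281 − Q = 248 + 1.5Q, so Q = 13.2. From demand, P = 274.4.
Competitive equilibrium sets price equal to marginal cost: 281 − 0.5Q = 248 + 1.5Q, so Q = 16.5 and P = 272.75.
Ratio Q_m/Q_c = 13.2/16.5 = 0.8.

Q_m/Q_c = 0.8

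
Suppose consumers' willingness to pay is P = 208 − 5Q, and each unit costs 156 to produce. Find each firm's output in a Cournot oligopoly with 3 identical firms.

q_i = 2.6

In a 3-firm Cournot equilibrium, symmetry and the first-order condition give q = (208 − 156)/(20) = 2.6. So Q = 7.8 and P = 169.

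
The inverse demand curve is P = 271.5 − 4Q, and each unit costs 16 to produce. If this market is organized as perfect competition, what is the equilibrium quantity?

Q = 63.875

Perfect competition: P = MC = 16, so 271.5 − 4Q = 16 and Q = 63.875.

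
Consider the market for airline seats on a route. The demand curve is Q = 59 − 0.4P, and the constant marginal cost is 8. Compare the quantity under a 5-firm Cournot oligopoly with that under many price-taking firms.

Cournot: Q = 46.5; Competition: Q = 55.8

Inverting demand: P = 147.5 − 2.5Q.
Cournot with 5 identical firms: the symmetric best-response condition is 147.5 − 15q = 8. Each firm produces q = 9.3, total output Q = 46.5, price P = 31.25.
Under competition P = MC = 8, so Q = (147.5 − 8)/2.5 = 55.8.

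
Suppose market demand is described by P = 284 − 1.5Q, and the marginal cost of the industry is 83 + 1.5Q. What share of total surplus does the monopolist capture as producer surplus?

PS/TS = 0.75

The monopolist equates marginal revenue to marginal cost: 284 − 3Q = 83 + 1.5Q, so Q = 134/3. From demand, P = 217.
CS = ½·(284 − 217)·134/3 = 4489/3.
PS = P·Q − VC(Q) = 217·134/3 − (83·134/3 + ½·1.5·(134/3)²) = 4489.
Share captured = PS/TS = 4489/(17956/3) = 0.75.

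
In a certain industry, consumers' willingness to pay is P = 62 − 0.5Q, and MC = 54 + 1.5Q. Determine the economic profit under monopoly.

A monopolist chooses Q where MR = MC. MR = 62 − Q; setting this equal to 54 + 1.5Q gives Q = 3.2 and P = 60.4.
Profit = 60.4·3.2 − (54·3.2 + ½·1.5·3.2²) = 12.8.

Profit = 12.8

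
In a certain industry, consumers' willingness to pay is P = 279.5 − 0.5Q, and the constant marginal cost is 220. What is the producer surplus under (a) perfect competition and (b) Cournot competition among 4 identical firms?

Perfect competition: P = MC = 220, so 279.5 − 0.5Q = 220 and Q = 119.
PS = (220 − 220)·119 = 0.
Cournot with 4 identical firms: the symmetric best-response condition is 279.5 − 2.5q = 220. Each firm produces q = 23.8, total output Q = 95.2, price P = 231.9.
PS = (231.9 − 220)·95.2 = 1132.88.

Competition: PS = 0; Cournot: PS = 1132.88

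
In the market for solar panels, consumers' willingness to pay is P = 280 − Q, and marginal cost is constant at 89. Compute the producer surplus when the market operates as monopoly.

The monopolist equates marginal revenue to marginal cost: 280 − 2Q = 89, so Q = 95.5. From demand, P = 184.5.
PS = (184.5 − 89)·95.5 = 9120.25.

PS = 9120.25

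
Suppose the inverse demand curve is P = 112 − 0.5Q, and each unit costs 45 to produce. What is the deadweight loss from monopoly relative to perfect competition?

Under competition P = MC = 45, so Q = (112 − 45)/0.5 = 134.
The monopolist equates marginal revenue to marginal cost: 112 − Q = 45, so Q = 67. From demand, P = 78.5.
DWL is the triangle between Q = 67 and Q = 134: ½·(134 − 67)·(78.5 − 45) = 1122.25.

DWL = 1122.25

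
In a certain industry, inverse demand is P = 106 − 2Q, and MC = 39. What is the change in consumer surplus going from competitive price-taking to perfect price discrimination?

Consumer surplus falls by 1122.25

Competitive firms price at marginal cost: P = 39, giving Q = 33.5.
CS = ½·(106 − 39)·33.5 = 1122.25.
Under first-degree price discrimination the firm charges each unit its demand price and produces up to where P = MC, i.e. Q = 33.5. Consumer surplus is zero; producer surplus equals total surplus.
CS = 0.
Change in consumer surplus: 0 − 1122.25 = −1122.25.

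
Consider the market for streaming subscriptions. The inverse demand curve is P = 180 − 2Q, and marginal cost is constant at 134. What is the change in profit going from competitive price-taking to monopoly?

Profit rises by 264.5

Competitive firms price at marginal cost: P = 134, giving Q = 23.
Profit = (134 − 134)·23 = 0.
The monopolist equates marginal revenue to marginal cost: 180 − 4Q = 134, so Q = 11.5. From demand, P = 157.
Profit = (157 − 134)·11.5 = 264.5.
Change in profit: 264.5 − 0 = 264.5.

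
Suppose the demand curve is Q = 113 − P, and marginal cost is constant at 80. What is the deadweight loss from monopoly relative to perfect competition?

DWL = 136.125

Inverting demand: P = 113 − Q.
Perfect competition: P = MC = 80, so 113 − Q = 80 and Q = 33.
A monopolist chooses Q where MR = MC. MR = 113 − 2Q; setting this equal to 80 gives Q = 16.5 and P = 96.5.
DWL is the triangle between Q = 16.5 and Q = 33: ½·(33 − 16.5)·(96.5 − 80) = 136.125.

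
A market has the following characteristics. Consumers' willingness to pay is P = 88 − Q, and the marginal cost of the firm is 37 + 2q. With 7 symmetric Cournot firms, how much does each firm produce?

Cournot with 7 identical firms: the symmetric best-response condition is 88 − 8q = 37 + 2q. Each firm produces q = 5.1, total output Q = 35.7, price P = 52.3.

q_i = 5.1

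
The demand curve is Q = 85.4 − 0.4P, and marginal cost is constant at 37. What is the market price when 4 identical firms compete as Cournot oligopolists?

Inverting demand: P = 213.5 − 2.5Q.
In a 4-firm Cournot equilibrium, symmetry and the first-order condition give q = (213.5 − 37)/(12.5) = 14.12. So Q = 56.48 and P = 72.3.

P = 72.3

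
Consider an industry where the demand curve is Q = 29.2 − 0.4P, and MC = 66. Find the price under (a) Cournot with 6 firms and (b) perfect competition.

Cournot: P = 67; Competition: P = 66

Inverting demand: P = 73 − 2.5Q.
Cournot with 6 identical firms: the symmetric best-response condition is 73 − 17.5q = 66. Each firm produces q = 0.4, total output Q = 2.4, price P = 67.
Under competition P = MC = 66, so Q = (73 − 66)/2.5 = 2.8.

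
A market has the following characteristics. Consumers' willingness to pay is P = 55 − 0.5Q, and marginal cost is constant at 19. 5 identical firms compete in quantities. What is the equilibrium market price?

In a 5-firm Cournot equilibrium, symmetry and the first-order condition give q = (55 − 19)/(3) = 12. So Q = 60 and P = 25.

P = 25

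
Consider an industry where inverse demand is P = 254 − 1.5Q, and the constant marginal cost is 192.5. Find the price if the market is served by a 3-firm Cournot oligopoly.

With 3 symmetric Cournot firms, each firm's FOC gives 254 − 6q = 192.5, so q = 10.25, Q = 3·10.25 = 30.75, and P = 207.875.

P = 207.875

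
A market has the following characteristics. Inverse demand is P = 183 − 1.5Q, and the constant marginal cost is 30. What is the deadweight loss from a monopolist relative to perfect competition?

DWL = 1950.75

Perfect competition: P = MC = 30, so 183 − 1.5Q = 30 and Q = 102.
Monopoly sets MR = MC: 183 − 3Q = 30 ⇒ Q = 51, P = 183 − 1.5·51 = 106.5.
DWL is the triangle between Q = 51 and Q = 102: ½·(102 − 51)·(106.5 − 30) = 1950.75.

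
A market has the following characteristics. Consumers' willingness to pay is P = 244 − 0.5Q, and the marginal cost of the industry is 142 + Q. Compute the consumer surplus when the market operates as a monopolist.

Monopoly sets MR = MC: 244 − Q = 142 + Q ⇒ Q = 51, P = 244 − 0.5·51 = 218.5.
CS = ½·(244 − 218.5)·51 = 650.25.

CS = 650.25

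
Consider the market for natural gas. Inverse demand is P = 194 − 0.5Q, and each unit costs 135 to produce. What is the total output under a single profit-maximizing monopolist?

A monopolist chooses Q where MR = MC. MR = 194 − Q; setting this equal to 135 gives Q = 59 and P = 164.5.

Q = 59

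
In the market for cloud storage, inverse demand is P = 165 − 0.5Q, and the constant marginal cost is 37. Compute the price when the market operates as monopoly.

P = 101

The monopolist equates marginal revenue to marginal cost: 165 − Q = 37, so Q = 128. From demand, P = 101.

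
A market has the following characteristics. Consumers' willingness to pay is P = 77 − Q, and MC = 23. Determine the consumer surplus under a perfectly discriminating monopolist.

With perfect price discrimination, output is the efficient level Q = 54 (where demand meets MC), but every buyer pays their willingness to pay: CS = 0 and PS = total surplus.
CS = 0.

CS = 0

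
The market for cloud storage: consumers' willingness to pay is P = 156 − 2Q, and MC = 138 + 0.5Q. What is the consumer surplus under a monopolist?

The monopolist equates marginal revenue to marginal cost: 156 − 4Q = 138 + 0.5Q, so Q = 4. From demand, P = 148.
CS = ½·(156 − 148)·4 = 16.

CS = 16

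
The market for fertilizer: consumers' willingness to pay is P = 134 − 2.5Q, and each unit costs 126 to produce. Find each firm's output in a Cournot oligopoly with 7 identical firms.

q_i = 0.4

With 7 symmetric Cournot firms, each firm's FOC gives 134 − 20q = 126, so q = 0.4, Q = 7·0.4 = 2.8, and P = 127.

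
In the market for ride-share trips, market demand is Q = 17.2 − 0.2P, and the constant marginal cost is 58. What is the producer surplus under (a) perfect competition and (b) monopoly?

Inverting demand: P = 86 − 5Q.
Competitive firms price at marginal cost: P = 58, giving Q = 5.6.
PS = (58 − 58)·5.6 = 0.
A monopolist chooses Q where MR = MC. MR = 86 − 10Q; setting this equal to 58 gives Q = 2.8 and P = 72.
PS = (72 − 58)·2.8 = 39.2.

Competition: PS = 0; Monopoly: PS = 39.2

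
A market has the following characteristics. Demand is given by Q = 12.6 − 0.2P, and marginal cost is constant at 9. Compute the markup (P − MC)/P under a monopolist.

Inverting demand: P = 63 − 5Q.
The monopolist equates marginal revenue to marginal cost: 63 − 10Q = 9, so Q = 5.4. From demand, P = 36.
Lerner index = (P − MC)/P = (36 − 9)/36 = 0.75.

Lerner index = 0.75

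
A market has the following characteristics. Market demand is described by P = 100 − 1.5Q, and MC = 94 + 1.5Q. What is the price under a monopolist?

P = 98

The monopolist equates marginal revenue to marginal cost: 100 − 3Q = 94 + 1.5Q, so Q = 4/3. From demand, P = 98.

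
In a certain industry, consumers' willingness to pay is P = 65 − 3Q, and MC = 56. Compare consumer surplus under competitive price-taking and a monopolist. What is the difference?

Competitive firms price at marginal cost: P = 56, giving Q = 3.
CS = ½·(65 − 56)·3 = 13.5.
The monopolist equates marginal revenue to marginal cost: 65 − 6Q = 56, so Q = 1.5. From demand, P = 60.5.
CS = ½·(65 − 60.5)·1.5 = 3.375.
Change in consumer surplus: 3.375 − 13.5 = −10.125.

Consumer surplus falls by 10.125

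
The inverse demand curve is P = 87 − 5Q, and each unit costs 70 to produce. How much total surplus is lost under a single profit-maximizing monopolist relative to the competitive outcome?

Perfect competition: P = MC = 70, so 87 − 5Q = 70 and Q = 3.4.
The monopolist equates marginal revenue to marginal cost: 87 − 10Q = 70, so Q = 1.7. From demand, P = 78.5.
DWL is the triangle between Q = 1.7 and Q = 3.4: ½·(3.4 − 1.7)·(78.5 − 70) = 7.225.

DWL = 7.225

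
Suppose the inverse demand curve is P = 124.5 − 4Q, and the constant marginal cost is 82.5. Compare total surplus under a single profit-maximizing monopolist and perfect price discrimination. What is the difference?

Monopoly sets MR = MC: 124.5 − 8Q = 82.5 ⇒ Q = 5.25, P = 124.5 − 4·5.25 = 103.5.
CS = ½·(124.5 − 103.5)·5.25 = 55.125; PS = (103.5 − 82.5)·5.25 = 110.25; TS = 165.375.
Under first-degree price discrimination the firm charges each unit its demand price and produces up to where P = MC, i.e. Q = 10.5. Consumer surplus is zero; producer surplus equals total surplus.
TS = 220.5 (equal to competitive TS).
Change in total surplus: 220.5 − 165.375 = 55.125.

TS rises by 55.125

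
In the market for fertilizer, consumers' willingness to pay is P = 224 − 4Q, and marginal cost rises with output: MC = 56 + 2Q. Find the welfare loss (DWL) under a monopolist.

Competitive equilibrium sets price equal to marginal cost: 224 − 4Q = 56 + 2Q, so Q = 28 and P = 112.
The monopolist equates marginal revenue to marginal cost: 224 − 8Q = 56 + 2Q, so Q = 16.8. From demand, P = 156.8.
CS = ½·(224 − 112)·28 = 1568; PS = (112·28 − 56·28 − ½·2·28²) = 784; TS = 2352.
CS = ½·(224 − 156.8)·16.8 = 564.48; PS = (156.8·16.8 − 56·16.8 − ½·2·16.8²) = 1411.2; TS = 1975.68.
DWL = 2352 − 1975.68 = 376.32.

DWL = 376.32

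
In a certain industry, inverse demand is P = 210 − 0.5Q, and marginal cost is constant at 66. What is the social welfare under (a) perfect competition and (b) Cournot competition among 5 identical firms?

Competition: TS = 20736; Cournot: TS = 20160

Competitive firms price at marginal cost: P = 66, giving Q = 288.
CS = ½·(210 − 66)·288 = 20736; PS = (66 − 66)·288 = 0; TS = 20736.
Cournot with 5 identical firms: the symmetric best-response condition is 210 − 3q = 66. Each firm produces q = 48, total output Q = 240, price P = 90.
CS = ½·(210 − 90)·240 = 14400; PS = (90 − 66)·240 = 5760; TS = 20160.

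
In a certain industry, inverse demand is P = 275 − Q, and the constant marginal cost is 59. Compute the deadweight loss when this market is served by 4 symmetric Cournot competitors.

DWL = 933.12

Under competition P = MC = 59, so Q = (275 − 59)/1 = 216.
In a 4-firm Cournot equilibrium, symmetry and the first-order condition give q = (275 − 59)/(5) = 43.2. So Q = 172.8 and P = 102.2.
DWL is the triangle between Q = 172.8 and Q = 216: ½·(216 − 172.8)·(102.2 − 59) = 933.12.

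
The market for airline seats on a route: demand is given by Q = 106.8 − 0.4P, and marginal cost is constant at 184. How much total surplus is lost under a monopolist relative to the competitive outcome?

DWL = 344.45

Inverting demand: P = 267 − 2.5Q.
Under competition P = MC = 184, so Q = (267 − 184)/2.5 = 33.2.
A monopolist chooses Q where MR = MC. MR = 267 − 5Q; setting this equal to 184 gives Q = 16.6 and P = 225.5.
DWL is the triangle between Q = 16.6 and Q = 33.2: ½·(33.2 − 16.6)·(225.5 − 184) = 344.45.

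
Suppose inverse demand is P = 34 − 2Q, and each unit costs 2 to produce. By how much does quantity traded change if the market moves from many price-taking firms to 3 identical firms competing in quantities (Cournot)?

Competitive firms price at marginal cost: P = 2, giving Q = 16.
Cournot with 3 identical firms: the symmetric best-response condition is 34 − 8q = 2. Each firm produces q = 4, total output Q = 12, price P = 10.
Change in quantity traded: 12 − 16 = −4.

Q falls by 4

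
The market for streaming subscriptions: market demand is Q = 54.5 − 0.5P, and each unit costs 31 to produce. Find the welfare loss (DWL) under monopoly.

Inverting demand: P = 109 − 2Q.
Competitive firms price at marginal cost: P = 31, giving Q = 39.
Monopoly sets MR = MC: 109 − 4Q = 31 ⇒ Q = 19.5, P = 109 − 2·19.5 = 70.
DWL is the triangle between Q = 19.5 and Q = 39: ½·(39 − 19.5)·(70 − 31) = 380.25.

DWL = 380.25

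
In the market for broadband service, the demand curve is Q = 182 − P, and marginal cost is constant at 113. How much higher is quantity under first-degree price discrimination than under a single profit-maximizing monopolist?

Inverting demand: P = 182 − Q.
A monopolist chooses Q where MR = MC. MR = 182 − 2Q; setting this equal to 113 gives Q = 34.5 and P = 147.5.
A perfectly discriminating monopolist sells every unit with P(Q) ≥ MC(Q), so output equals the competitive quantity Q = 69. Each buyer pays their reservation price, so CS = 0 and the firm captures all surplus.
Change in quantity: 69 − 34.5 = 34.5.

Quantity rises by 34.5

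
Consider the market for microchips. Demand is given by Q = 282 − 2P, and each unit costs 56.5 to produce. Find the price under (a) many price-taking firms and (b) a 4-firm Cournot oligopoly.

Competition: P = 56.5; Cournot: P = 73.4

Inverting demand: P = 141 − 0.5Q.
Perfect competition: P = MC = 56.5, so 141 − 0.5Q = 56.5 and Q = 169.
Cournot with 4 identical firms: the symmetric best-response condition is 141 − 2.5q = 56.5. Each firm produces q = 33.8, total output Q = 135.2, price P = 73.4.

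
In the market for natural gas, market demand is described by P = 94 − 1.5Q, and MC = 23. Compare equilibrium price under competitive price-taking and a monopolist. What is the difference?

Equilibrium price rises by 35.5

Perfect competition: P = MC = 23, so 94 − 1.5Q = 23 and Q = 142/3.
The monopolist equates marginal revenue to marginal cost: 94 − 3Q = 23, so Q = 71/3. From demand, P = 58.5.
Change in equilibrium price: 58.5 − 23 = 35.5.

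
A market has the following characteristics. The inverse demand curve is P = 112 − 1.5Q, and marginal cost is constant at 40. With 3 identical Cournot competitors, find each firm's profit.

With 3 symmetric Cournot firms, each firm's FOC gives 112 − 6q = 40, so q = 12, Q = 3·12 = 36, and P = 58.
Each firm's profit = (58 − 40)·12 = 216.

π_i = 216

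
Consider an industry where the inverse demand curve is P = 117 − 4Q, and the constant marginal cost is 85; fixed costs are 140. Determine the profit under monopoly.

Monopoly sets MR = MC: 117 − 8Q = 85 ⇒ Q = 4, P = 117 − 4·4 = 101.
Profit = (101 − 85)·4 − 140 = −76.

Profit = −76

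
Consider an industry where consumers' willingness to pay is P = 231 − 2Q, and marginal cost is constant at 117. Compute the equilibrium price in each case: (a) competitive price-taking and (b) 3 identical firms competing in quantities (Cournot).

Perfect competition: P = MC = 117, so 231 − 2Q = 117 and Q = 57.
With 3 symmetric Cournot firms, each firm's FOC gives 231 − 8q = 117, so q = 14.25, Q = 3·14.25 = 42.75, and P = 145.5.

Competition: P = 117; Cournot: P = 145.5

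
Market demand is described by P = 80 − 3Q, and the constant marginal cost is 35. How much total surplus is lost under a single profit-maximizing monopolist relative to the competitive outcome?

Perfect competition: P = MC = 35, so 80 − 3Q = 35 and Q = 15.
The monopolist equates marginal revenue to marginal cost: 80 − 6Q = 35, so Q = 7.5. From demand, P = 57.5.
DWL is the triangle between Q = 7.5 and Q = 15: ½·(15 − 7.5)·(57.5 − 35) = 84.375.

DWL = 84.375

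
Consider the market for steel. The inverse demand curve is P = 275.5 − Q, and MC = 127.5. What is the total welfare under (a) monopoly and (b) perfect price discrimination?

Monopoly sets MR = MC: 275.5 − 2Q = 127.5 ⇒ Q = 74, P = 275.5 − 74 = 201.5.
CS = ½·(275.5 − 201.5)·74 = 2738; PS = (201.5 − 127.5)·74 = 5476; TS = 8214.
Under first-degree price discrimination the firm charges each unit its demand price and produces up to where P = MC, i.e. Q = 148. Consumer surplus is zero; producer surplus equals total surplus.
TS = 10952 (equal to competitive TS).

Monopoly: TS = 8214; Perfect PD: TS = 10952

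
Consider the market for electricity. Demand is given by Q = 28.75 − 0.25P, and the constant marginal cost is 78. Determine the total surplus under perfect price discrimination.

Inverting demand: P = 115 − 4Q.
Under first-degree price discrimination the firm charges each unit its demand price and produces up to where P = MC, i.e. Q = 9.25. Consumer surplus is zero; producer surplus equals total surplus.
TS = 171.125 (equal to competitive TS).

TS = 171.125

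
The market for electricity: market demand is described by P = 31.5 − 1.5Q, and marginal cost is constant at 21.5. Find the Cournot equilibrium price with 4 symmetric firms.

In a 4-firm Cournot equilibrium, symmetry and the first-order condition give q = (31.5 − 21.5)/(7.5) = 4/3. So Q = 16/3 and P = 23.5.

P = 23.5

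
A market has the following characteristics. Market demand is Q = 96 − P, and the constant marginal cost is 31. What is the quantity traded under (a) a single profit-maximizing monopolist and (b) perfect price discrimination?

Inverting demand: P = 96 − Q.
Monopoly sets MR = MC: 96 − 2Q = 31 ⇒ Q = 32.5, P = 96 − 32.5 = 63.5.
A perfectly discriminating monopolist sells every unit with P(Q) ≥ MC(Q), so output equals the competitive quantity Q = 65. Each buyer pays their reservation price, so CS = 0 and the firm captures all surplus.

Monopoly: Q = 32.5; Perfect PD: Q = 65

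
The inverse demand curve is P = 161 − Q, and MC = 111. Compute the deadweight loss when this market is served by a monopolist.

Perfect competition: P = MC = 111, so 161 − Q = 111 and Q = 50.
A monopolist chooses Q where MR = MC. MR = 161 − 2Q; setting this equal to 111 gives Q = 25 and P = 136.
DWL is the triangle between Q = 25 and Q = 50: ½·(50 − 25)·(136 − 111) = 312.5.

DWL = 312.5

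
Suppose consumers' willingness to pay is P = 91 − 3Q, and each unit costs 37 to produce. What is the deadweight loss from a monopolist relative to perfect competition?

Perfect competition: P = MC = 37, so 91 − 3Q = 37 and Q = 18.
The monopolist equates marginal revenue to marginal cost: 91 − 6Q = 37, so Q = 9. From demand, P = 64.
DWL is the triangle between Q = 9 and Q = 18: ½·(18 − 9)·(64 − 37) = 121.5.

DWL = 121.5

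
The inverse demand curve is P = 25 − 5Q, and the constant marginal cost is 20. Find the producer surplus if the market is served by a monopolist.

Monopoly sets MR = MC: 25 − 10Q = 20 ⇒ Q = 0.5, P = 25 − 5·0.5 = 22.5.
PS = (22.5 − 20)·0.5 = 1.25.

PS = 1.25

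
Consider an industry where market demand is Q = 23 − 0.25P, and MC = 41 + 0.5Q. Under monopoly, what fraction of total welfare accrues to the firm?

Inverting demand: P = 92 − 4Q.
The monopolist equates marginal revenue to marginal cost: 92 − 8Q = 41 + 0.5Q, so Q = 6. From demand, P = 68.
CS = ½·(92 − 68)·6 = 72.
PS = P·Q − VC(Q) = 68·6 − (41·6 + ½·0.5·6²) = 153.
Share captured = PS/TS = 153/225 = 0.68.

PS/TS = 0.68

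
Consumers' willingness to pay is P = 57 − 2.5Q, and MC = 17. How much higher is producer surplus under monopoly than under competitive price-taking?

Producer surplus rises by 160

Under competition P = MC = 17, so Q = (57 − 17)/2.5 = 16.
PS = (17 − 17)·16 = 0.
A monopolist chooses Q where MR = MC. MR = 57 − 5Q; setting this equal to 17 gives Q = 8 and P = 37.
PS = (37 − 17)·8 = 160.
Change in producer surplus: 160 − 0 = 160.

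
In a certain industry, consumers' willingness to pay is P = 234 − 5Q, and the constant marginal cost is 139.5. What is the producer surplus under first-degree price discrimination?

PS = 893.025

A perfectly discriminating monopolist sells every unit with P(Q) ≥ MC(Q), so output equals the competitive quantity Q = 18.9. Each buyer pays their reservation price, so CS = 0 and the firm captures all surplus.
PS = ½·(234 − 139.5)·18.9 = 893.025.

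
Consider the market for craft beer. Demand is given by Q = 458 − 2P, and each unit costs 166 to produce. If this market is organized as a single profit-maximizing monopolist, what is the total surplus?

TS = 2976.75

Inverting demand: P = 229 − 0.5Q.
The monopolist equates marginal revenue to marginal cost: 229 − Q = 166, so Q = 63. From demand, P = 197.5.
CS = ½·(229 − 197.5)·63 = 992.25; PS = (197.5 − 166)·63 = 1984.5; TS = 2976.75.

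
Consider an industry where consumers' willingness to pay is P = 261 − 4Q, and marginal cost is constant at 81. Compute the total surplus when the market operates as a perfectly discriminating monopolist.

With perfect price discrimination, output is the efficient level Q = 45 (where demand meets MC), but every buyer pays their willingness to pay: CS = 0 and PS = total surplus.
TS = 4050 (equal to competitive TS).

TS = 4050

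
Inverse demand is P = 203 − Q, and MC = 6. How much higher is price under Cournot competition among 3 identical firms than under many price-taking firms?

Price rises by 49.25

Competitive firms price at marginal cost: P = 6, giving Q = 197.
In a 3-firm Cournot equilibrium, symmetry and the first-order condition give q = (203 − 6)/(4) = 49.25. So Q = 147.75 and P = 55.25.
Change in price: 55.25 − 6 = 49.25.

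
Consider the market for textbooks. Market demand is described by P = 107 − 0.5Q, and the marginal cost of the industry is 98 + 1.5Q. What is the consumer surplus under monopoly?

Monopoly sets MR = MC: 107 − Q = 98 + 1.5Q ⇒ Q = 3.6, P = 107 − 0.5·3.6 = 105.2.
CS = ½·(107 − 105.2)·3.6 = 3.24.

CS = 3.24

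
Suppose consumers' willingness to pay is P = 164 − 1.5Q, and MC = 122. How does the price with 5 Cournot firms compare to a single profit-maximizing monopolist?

With 5 symmetric Cournot firms, each firm's FOC gives 164 − 9q = 122, so q = 14/3, Q = 5·14/3 = 70/3, and P = 129.
The monopolist equates marginal revenue to marginal cost: 164 − 3Q = 122, so Q = 14. From demand, P = 143.

Cournot: P = 129; Monopoly: P = 143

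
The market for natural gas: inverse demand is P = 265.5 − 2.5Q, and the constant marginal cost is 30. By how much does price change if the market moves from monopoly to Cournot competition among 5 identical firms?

The monopolist equates marginal revenue to marginal cost: 265.5 − 5Q = 30, so Q = 47.1. From demand, P = 147.75.
In a 5-firm Cournot equilibrium, symmetry and the first-order condition give q = (265.5 − 30)/(15) = 15.7. So Q = 78.5 and P = 69.25.
Change in price: 69.25 − 147.75 = −78.5.

P falls by 78.5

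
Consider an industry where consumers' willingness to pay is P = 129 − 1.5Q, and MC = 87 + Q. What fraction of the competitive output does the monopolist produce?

Monopoly sets MR = MC: 129 − 3Q = 87 + Q ⇒ Q = 10.5, P = 129 − 1.5·10.5 = 113.25.
Under competition P = MC: 129 − 1.5Q = 87 + Q ⇒ Q = 16.8, P = 103.8.
Ratio Q_m/Q_c = 10.5/16.8 = 0.625.

Q_m/Q_c = 0.625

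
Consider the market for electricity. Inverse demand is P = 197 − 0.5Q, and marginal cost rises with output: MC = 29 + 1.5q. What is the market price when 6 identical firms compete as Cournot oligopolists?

P = 96.2

With 6 symmetric Cournot firms, each firm's FOC gives 197 − 3.5q = 29 + 1.5q, so q = 33.6, Q = 6·33.6 = 201.6, and P = 96.2.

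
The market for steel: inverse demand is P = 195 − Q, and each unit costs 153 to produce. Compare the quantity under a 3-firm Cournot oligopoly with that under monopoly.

Cournot: Q = 31.5; Monopoly: Q = 21

Cournot with 3 identical firms: the symmetric best-response condition is 195 − 4q = 153. Each firm produces q = 10.5, total output Q = 31.5, price P = 163.5.
The monopolist equates marginal revenue to marginal cost: 195 − 2Q = 153, so Q = 21. From demand, P = 174.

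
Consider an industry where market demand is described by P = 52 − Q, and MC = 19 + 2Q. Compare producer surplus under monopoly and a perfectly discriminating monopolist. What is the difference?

The monopolist equates marginal revenue to marginal cost: 52 − 2Q = 19 + 2Q, so Q = 8.25. From demand, P = 43.75.
PS = P·Q − VC(Q) = 43.75·8.25 − (19·8.25 + ½·2·8.25²) = 136.125.
A perfectly discriminating monopolist sells every unit with P(Q) ≥ MC(Q), so output equals the competitive quantity Q = 11. Each buyer pays their reservation price, so CS = 0 and the firm captures all surplus.
PS = ½·(52 − 19)·11 = 181.5.
Change in producer surplus: 181.5 − 136.125 = 45.375.

PS rises by 45.375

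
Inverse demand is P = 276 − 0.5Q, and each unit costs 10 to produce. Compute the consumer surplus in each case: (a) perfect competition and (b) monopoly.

Competition: CS = 70756; Monopoly: CS = 17689

Competitive firms price at marginal cost: P = 10, giving Q = 532.
CS = ½·(276 − 10)·532 = 70756.
Monopoly sets MR = MC: 276 − Q = 10 ⇒ Q = 266, P = 276 − 0.5·266 = 143.
CS = ½·(276 − 143)·266 = 17689.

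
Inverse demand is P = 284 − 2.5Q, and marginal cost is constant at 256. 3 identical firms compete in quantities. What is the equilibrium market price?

With 3 symmetric Cournot firms, each firm's FOC gives 284 − 10q = 256, so q = 2.8, Q = 3·2.8 = 8.4, and P = 263.

P = 263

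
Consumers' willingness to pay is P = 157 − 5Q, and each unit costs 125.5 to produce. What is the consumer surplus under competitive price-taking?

Under competition P = MC = 125.5, so Q = (157 − 125.5)/5 = 6.3.
CS = ½·(157 − 125.5)·6.3 = 99.225.

CS = 99.225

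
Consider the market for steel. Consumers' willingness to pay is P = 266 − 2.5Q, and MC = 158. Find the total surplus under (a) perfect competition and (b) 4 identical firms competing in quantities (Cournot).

Competition: TS = 2332.8; Cournot: TS = 2239.488

Competitive firms price at marginal cost: P = 158, giving Q = 43.2.
CS = ½·(266 − 158)·43.2 = 2332.8; PS = (158 − 158)·43.2 = 0; TS = 2332.8.
With 4 symmetric Cournot firms, each firm's FOC gives 266 − 12.5q = 158, so q = 8.64, Q = 4·8.64 = 34.56, and P = 179.6.
CS = ½·(266 − 179.6)·34.56 = 1492.992; PS = (179.6 − 158)·34.56 = 746.496; TS = 2239.488.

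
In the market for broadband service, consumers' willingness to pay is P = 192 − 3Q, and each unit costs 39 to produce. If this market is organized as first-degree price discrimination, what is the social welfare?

TS = 3901.5

With perfect price discrimination, output is the efficient level Q = 51 (where demand meets MC), but every buyer pays their willingness to pay: CS = 0 and PS = total surplus.
TS = 3901.5 (equal to competitive TS).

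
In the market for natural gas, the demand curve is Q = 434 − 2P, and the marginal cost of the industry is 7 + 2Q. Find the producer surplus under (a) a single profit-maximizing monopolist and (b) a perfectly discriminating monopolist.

Inverting demand: P = 217 − 0.5Q.
A monopolist chooses Q where MR = MC. MR = 217 − Q; setting this equal to 7 + 2Q gives Q = 70 and P = 182.
PS = P·Q − VC(Q) = 182·70 − (7·70 + ½·2·70²) = 7350.
Under first-degree price discrimination the firm charges each unit its demand price and produces up to where P = MC, i.e. Q = 84. Consumer surplus is zero; producer surplus equals total surplus.
PS = ½·(217 − 7)·84 = 8820.

Monopoly: PS = 7350; Perfect PD: PS = 8820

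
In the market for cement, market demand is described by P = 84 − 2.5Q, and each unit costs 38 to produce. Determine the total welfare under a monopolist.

TS = 317.4

The monopolist equates marginal revenue to marginal cost: 84 − 5Q = 38, so Q = 9.2. From demand, P = 61.
CS = ½·(84 − 61)·9.2 = 105.8; PS = (61 − 38)·9.2 = 211.6; TS = 317.4.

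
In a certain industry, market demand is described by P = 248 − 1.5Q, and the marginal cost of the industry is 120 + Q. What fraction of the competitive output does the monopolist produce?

Q_m/Q_c = 0.625

A monopolist chooses Q where MR = MC. MR = 248 − 3Q; setting this equal to 120 + Q gives Q = 32 and P = 200.
Under competition P = MC: 248 − 1.5Q = 120 + Q ⇒ Q = 51.2, P = 171.2.
Ratio Q_m/Q_c = 32/51.2 = 0.625.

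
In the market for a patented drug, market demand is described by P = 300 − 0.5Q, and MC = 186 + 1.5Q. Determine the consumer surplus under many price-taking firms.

Under competition P = MC: 300 − 0.5Q = 186 + 1.5Q ⇒ Q = 57, P = 271.5.
CS = ½·(300 − 271.5)·57 = 812.25.

CS = 812.25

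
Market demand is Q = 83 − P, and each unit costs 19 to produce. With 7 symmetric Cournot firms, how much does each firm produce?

q_i = 8

Inverting demand: P = 83 − Q.
With 7 symmetric Cournot firms, each firm's FOC gives 83 − 8q = 19, so q = 8, Q = 7·8 = 56, and P = 27.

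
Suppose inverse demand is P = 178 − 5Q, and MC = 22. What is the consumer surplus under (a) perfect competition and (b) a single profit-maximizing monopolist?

Competition: CS = 2433.6; Monopoly: CS = 608.4

Under competition P = MC = 22, so Q = (178 − 22)/5 = 31.2.
CS = ½·(178 − 22)·31.2 = 2433.6.
A monopolist chooses Q where MR = MC. MR = 178 − 10Q; setting this equal to 22 gives Q = 15.6 and P = 100.
CS = ½·(178 − 100)·15.6 = 608.4.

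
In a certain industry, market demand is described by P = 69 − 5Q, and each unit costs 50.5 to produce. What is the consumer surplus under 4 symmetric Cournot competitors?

CS = 21.904

Cournot with 4 identical firms: the symmetric best-response condition is 69 − 25q = 50.5. Each firm produces q = 0.74, total output Q = 2.96, price P = 54.2.
CS = ½·(69 − 54.2)·2.96 = 21.904.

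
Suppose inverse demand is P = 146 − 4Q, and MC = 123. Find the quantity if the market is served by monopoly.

Q = 2.875

Monopoly sets MR = MC: 146 − 8Q = 123 ⇒ Q = 2.875, P = 146 − 4·2.875 = 134.5.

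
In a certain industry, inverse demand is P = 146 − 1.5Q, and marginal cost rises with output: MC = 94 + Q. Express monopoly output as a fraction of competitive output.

A monopolist chooses Q where MR = MC. MR = 146 − 3Q; setting this equal to 94 + Q gives Q = 13 and P = 126.5.
Under competition P = MC: 146 − 1.5Q = 94 + Q ⇒ Q = 20.8, P = 114.8.
Ratio Q_m/Q_c = 13/20.8 = 0.625.

Q_m/Q_c = 0.625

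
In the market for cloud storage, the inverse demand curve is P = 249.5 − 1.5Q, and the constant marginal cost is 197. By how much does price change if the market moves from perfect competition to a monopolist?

Under competition P = MC = 197, so Q = (249.5 − 197)/1.5 = 35.
The monopolist equates marginal revenue to marginal cost: 249.5 − 3Q = 197, so Q = 17.5. From demand, P = 223.25.
Change in price: 223.25 − 197 = 26.25.

P rises by 26.25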